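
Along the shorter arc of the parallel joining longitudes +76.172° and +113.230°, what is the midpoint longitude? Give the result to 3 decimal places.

+94.701°

Signed shortest Δλ from +76.172° to +113.230° is +37.058°.
Midpoint longitude = +76.172° + (+37.058°)/2 = +76.172° + 18.529° = +94.701°.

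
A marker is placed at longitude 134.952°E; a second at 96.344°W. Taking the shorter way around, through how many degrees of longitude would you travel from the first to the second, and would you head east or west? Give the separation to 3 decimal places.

128.704° east

Raw difference: -96.344 − 134.952 = -231.296°.
Normalise into (−180°, 180°]: -231.296° + 360° = 128.704°.
Positive ⇒ the second point lies to the east; separation 128.704°.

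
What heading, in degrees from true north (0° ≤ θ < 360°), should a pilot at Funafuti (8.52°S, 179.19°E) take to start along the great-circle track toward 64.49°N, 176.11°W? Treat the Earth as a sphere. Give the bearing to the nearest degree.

2°

Δλ = -176.11 − 179.19 = -355.30°; wrapped into (−180°, 180°]: 4.70°.
θ = atan2( sin Δλ · cos φ₂ , cos φ₁ · sin φ₂ − sin φ₁ · cos φ₂ · cos Δλ )
  = atan2(0.03529, 0.95614) = 2.114° → normalised to [0°, 360°): 2.114°.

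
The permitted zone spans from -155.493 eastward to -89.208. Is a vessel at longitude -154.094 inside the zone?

Band width going east from -155.493° to -89.208°: ((-89.208 − -155.493) mod 360) = 66.285°.
Offset of -154.094° east of the west edge: ((-154.094 − -155.493) mod 360) = 1.399°.
1.399° ≤ 66.285° ⇒ inside.

Yes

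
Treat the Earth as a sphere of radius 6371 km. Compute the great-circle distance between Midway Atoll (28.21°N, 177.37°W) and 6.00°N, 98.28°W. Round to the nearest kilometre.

Δλ = -98.28 − -177.37 = 79.09°.
Δφ = 6.00 − 28.21 = -22.21°.
a = sin²(Δφ/2) + cos φ₁ · cos φ₂ · sin²(Δλ/2) = 0.392358.
c = 2·atan2(√a, √(1−a)) = 1.35381 rad → d = 6371·c ≈ 8625.15 km.

8625 km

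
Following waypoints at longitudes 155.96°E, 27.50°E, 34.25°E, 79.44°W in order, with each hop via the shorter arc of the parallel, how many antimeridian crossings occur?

0

Leg 1: +155.96° → +27.50°, shortest Δλ = -128.46° (west) — does not cross 180°.
Leg 2: +27.50° → +34.25°, shortest Δλ = 6.75° (east) — does not cross 180°.
Leg 3: +34.25° → -79.44°, shortest Δλ = -113.69° (west) — does not cross 180°.
Total crossings: 0.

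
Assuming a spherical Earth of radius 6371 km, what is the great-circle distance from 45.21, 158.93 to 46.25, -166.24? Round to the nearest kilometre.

2684 km

Δλ = -166.24 − 158.93 = -325.17°; wrapped into (−180°, 180°]: 34.83°.
Δφ = 46.25 − 45.21 = 1.04°.
a = sin²(Δφ/2) + cos φ₁ · cos φ₂ · sin²(Δλ/2) = 0.043721.
c = 2·atan2(√a, √(1−a)) = 0.42130 rad → d = 6371·c ≈ 2684.11 km.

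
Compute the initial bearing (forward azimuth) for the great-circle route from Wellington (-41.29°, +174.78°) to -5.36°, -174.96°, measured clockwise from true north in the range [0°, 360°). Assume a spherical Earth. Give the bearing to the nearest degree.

Δλ = -174.96 − 174.78 = -349.74°; wrapped into (−180°, 180°]: 10.26°.
θ = atan2( sin Δλ · cos φ₂ , cos φ₁ · sin φ₂ − sin φ₁ · cos φ₂ · cos Δλ )
  = atan2(0.17734, 0.57629) = 17.104° → normalised to [0°, 360°): 17.104°.

17°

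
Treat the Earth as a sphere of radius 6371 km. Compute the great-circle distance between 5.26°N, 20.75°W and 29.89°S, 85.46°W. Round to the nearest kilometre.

7911 km

Δλ = -85.46 − -20.75 = -64.71°.
Δφ = -29.89 − 5.26 = -35.15°.
a = sin²(Δφ/2) + cos φ₁ · cos φ₂ · sin²(Δλ/2) = 0.338435.
c = 2·atan2(√a, √(1−a)) = 1.24176 rad → d = 6371·c ≈ 7911.26 km.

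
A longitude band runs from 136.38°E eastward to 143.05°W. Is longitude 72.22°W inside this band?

Band width going east from +136.38° to -143.05°: ((-143.05 − 136.38) mod 360) = 80.57°.
Offset of -72.22° east of the west edge: ((-72.22 − 136.38) mod 360) = 151.40°.
151.40° > 80.57° ⇒ outside.

No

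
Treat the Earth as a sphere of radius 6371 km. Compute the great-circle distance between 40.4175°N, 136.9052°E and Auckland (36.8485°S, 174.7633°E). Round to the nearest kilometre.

Δλ = 174.7633 − 136.9052 = 37.8581°.
Δφ = -36.8485 − 40.4175 = -77.2660°.
a = sin²(Δφ/2) + cos φ₁ · cos φ₂ · sin²(Δλ/2) = 0.453900.
c = 2·atan2(√a, √(1−a)) = 1.47847 rad → d = 6371·c ≈ 9419.30 km.

9419 km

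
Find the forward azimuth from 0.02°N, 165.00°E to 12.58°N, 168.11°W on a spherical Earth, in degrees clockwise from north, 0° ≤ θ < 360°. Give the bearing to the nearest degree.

64°

Δλ = -168.11 − 165.00 = -333.11°; wrapped into (−180°, 180°]: 26.89°.
θ = atan2( sin Δλ · cos φ₂ , cos φ₁ · sin φ₂ − sin φ₁ · cos φ₂ · cos Δλ )
  = atan2(0.44142, 0.21750) = 63.769° → normalised to [0°, 360°): 63.769°.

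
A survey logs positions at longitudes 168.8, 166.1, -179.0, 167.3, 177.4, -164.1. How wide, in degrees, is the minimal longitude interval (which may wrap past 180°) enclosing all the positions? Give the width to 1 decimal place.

Sort the longitudes: -179.0°, -164.1°, +166.1°, +167.3°, +168.8°, +177.4°.
Eastward gaps between consecutive values (wrapping around): 14.9°, 330.2°, 1.2°, 1.5°, 8.6°, 3.6°.
Largest gap = 330.2° ⇒ minimal covering band is its complement: 360° − 330.2° = 29.8°.
Band runs from +166.1° eastward to -164.1°, crossing the antimeridian.

29.8°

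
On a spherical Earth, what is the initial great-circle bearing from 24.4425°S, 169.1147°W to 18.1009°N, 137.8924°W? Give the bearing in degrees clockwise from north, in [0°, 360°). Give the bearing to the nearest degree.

Δλ = -137.8924 − -169.1147 = 31.2223°.
θ = atan2( sin Δλ · cos φ₂ , cos φ₁ · sin φ₂ − sin φ₁ · cos φ₂ · cos Δλ )
  = atan2(0.49271, 0.61918) = 38.511° → normalised to [0°, 360°): 38.511°.

39°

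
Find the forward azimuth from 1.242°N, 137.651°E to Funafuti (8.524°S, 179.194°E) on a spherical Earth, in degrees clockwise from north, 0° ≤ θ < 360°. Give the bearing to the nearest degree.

Δλ = 179.194 − 137.651 = 41.543°.
θ = atan2( sin Δλ · cos φ₂ , cos φ₁ · sin φ₂ − sin φ₁ · cos φ₂ · cos Δλ )
  = atan2(0.65586, -0.16423) = 104.058° → normalised to [0°, 360°): 104.058°.

104°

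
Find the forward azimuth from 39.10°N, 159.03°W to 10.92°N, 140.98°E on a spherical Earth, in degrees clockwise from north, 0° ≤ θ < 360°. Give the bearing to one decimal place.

259.2°

Δλ = 140.98 − -159.03 = 300.01°; wrapped into (−180°, 180°]: -59.99°.
θ = atan2( sin Δλ · cos φ₂ , cos φ₁ · sin φ₂ − sin φ₁ · cos φ₂ · cos Δλ )
  = atan2(-0.85026, -0.16271) = -100.833° → normalised to [0°, 360°): 259.167°.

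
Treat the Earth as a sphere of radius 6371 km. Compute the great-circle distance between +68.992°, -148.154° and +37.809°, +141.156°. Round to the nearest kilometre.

Δλ = 141.156 − -148.154 = 289.310°; wrapped into (−180°, 180°]: -70.690°.
Δφ = 37.809 − 68.992 = -31.183°.
a = sin²(Δφ/2) + cos φ₁ · cos φ₂ · sin²(Δλ/2) = 0.167028.
c = 2·atan2(√a, √(1−a)) = 0.84204 rad → d = 6371·c ≈ 5364.63 km.

5365 km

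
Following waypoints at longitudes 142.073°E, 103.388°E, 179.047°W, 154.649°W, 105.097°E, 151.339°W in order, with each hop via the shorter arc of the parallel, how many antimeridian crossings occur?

Leg 1: +142.073° → +103.388°, shortest Δλ = -38.685° (west) — does not cross 180°.
Leg 2: +103.388° → -179.047°, shortest Δλ = 77.565° (east) — crosses 180°.
Leg 3: -179.047° → -154.649°, shortest Δλ = 24.398° (east) — does not cross 180°.
Leg 4: -154.649° → +105.097°, shortest Δλ = -100.254° (west) — crosses 180°.
Leg 5: +105.097° → -151.339°, shortest Δλ = 103.564° (east) — crosses 180°.
Total crossings: 3.

3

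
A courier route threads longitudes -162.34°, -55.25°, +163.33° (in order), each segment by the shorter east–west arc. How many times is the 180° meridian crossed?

Leg 1: -162.34° → -55.25°, shortest Δλ = 107.09° (east) — does not cross 180°.
Leg 2: -55.25° → +163.33°, shortest Δλ = -141.42° (west) — crosses 180°.
Total crossings: 1.

1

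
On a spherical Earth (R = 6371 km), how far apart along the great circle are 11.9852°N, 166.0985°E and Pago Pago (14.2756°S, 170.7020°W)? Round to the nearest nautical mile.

Δλ = -170.7020 − 166.0985 = -336.8005°; wrapped into (−180°, 180°]: 23.1995°.
Δφ = -14.2756 − 11.9852 = -26.2608°.
a = sin²(Δφ/2) + cos φ₁ · cos φ₂ · sin²(Δλ/2) = 0.089933.
c = 2·atan2(√a, √(1−a)) = 0.60915 rad → d = 6371·c ≈ 3880.91 km ≈ 2095.52 nmi.

2096 nmi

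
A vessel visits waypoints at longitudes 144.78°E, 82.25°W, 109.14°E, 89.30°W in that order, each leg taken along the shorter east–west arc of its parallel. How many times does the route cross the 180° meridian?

3

Leg 1: +144.78° → -82.25°, shortest Δλ = 132.97° (east) — crosses 180°.
Leg 2: -82.25° → +109.14°, shortest Δλ = -168.61° (west) — crosses 180°.
Leg 3: +109.14° → -89.30°, shortest Δλ = 161.56° (east) — crosses 180°.
Total crossings: 3.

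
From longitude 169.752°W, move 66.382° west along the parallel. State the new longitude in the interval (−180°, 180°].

123.866°E

Start at -169.752°; shift −66.382° → -236.134°.
-236.134° lies outside (−180°, 180°]; add 360° → +123.866°.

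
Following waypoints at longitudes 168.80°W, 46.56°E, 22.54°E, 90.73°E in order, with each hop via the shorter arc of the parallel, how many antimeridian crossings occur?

1

Leg 1: -168.80° → +46.56°, shortest Δλ = -144.64° (west) — crosses 180°.
Leg 2: +46.56° → +22.54°, shortest Δλ = -24.02° (west) — does not cross 180°.
Leg 3: +22.54° → +90.73°, shortest Δλ = 68.19° (east) — does not cross 180°.
Total crossings: 1.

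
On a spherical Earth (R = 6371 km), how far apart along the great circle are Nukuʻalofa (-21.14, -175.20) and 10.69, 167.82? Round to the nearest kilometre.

3996 km

Δλ = 167.82 − -175.20 = 343.02°; wrapped into (−180°, 180°]: -16.98°.
Δφ = 10.69 − -21.14 = 31.83°.
a = sin²(Δφ/2) + cos φ₁ · cos φ₂ · sin²(Δλ/2) = 0.095169.
c = 2·atan2(√a, √(1−a)) = 0.62722 rad → d = 6371·c ≈ 3996.01 km.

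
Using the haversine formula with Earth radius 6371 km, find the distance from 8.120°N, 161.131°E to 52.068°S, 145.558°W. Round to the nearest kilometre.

8383 km

Δλ = -145.558 − 161.131 = -306.689°; wrapped into (−180°, 180°]: 53.311°.
Δφ = -52.068 − 8.120 = -60.188°.
a = sin²(Δφ/2) + cos φ₁ · cos φ₂ · sin²(Δλ/2) = 0.373904.
c = 2·atan2(√a, √(1−a)) = 1.31585 rad → d = 6371·c ≈ 8383.29 km.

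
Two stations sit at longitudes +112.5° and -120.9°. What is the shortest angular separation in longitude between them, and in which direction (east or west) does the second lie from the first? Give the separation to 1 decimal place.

Raw difference: -120.9 − 112.5 = -233.4°.
Normalise into (−180°, 180°]: -233.4° + 360° = 126.6°.
Positive ⇒ the second point lies to the east; separation 126.6°.

126.6° east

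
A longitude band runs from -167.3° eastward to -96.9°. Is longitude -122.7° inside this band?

Band width going east from -167.3° to -96.9°: ((-96.9 − -167.3) mod 360) = 70.4°.
Offset of -122.7° east of the west edge: ((-122.7 − -167.3) mod 360) = 44.6°.
44.6° ≤ 70.4° ⇒ inside.

Yes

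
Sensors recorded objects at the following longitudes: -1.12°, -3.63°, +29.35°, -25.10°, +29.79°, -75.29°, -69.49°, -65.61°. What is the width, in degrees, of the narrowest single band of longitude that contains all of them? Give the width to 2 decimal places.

105.08°

Sort the longitudes: -75.29°, -69.49°, -65.61°, -25.10°, -3.63°, -1.12°, +29.35°, +29.79°.
Eastward gaps between consecutive values (wrapping around): 5.80°, 3.88°, 40.51°, 21.47°, 2.51°, 30.47°, 0.44°, 254.92°.
Largest gap = 254.92° ⇒ minimal covering band is its complement: 360° − 254.92° = 105.08°.
Band runs from -75.29° eastward to +29.79°.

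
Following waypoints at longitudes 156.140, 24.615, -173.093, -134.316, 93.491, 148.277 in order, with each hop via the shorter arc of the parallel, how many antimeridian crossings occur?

Leg 1: +156.140° → +24.615°, shortest Δλ = -131.525° (west) — does not cross 180°.
Leg 2: +24.615° → -173.093°, shortest Δλ = 162.292° (east) — crosses 180°.
Leg 3: -173.093° → -134.316°, shortest Δλ = 38.777° (east) — does not cross 180°.
Leg 4: -134.316° → +93.491°, shortest Δλ = -132.193° (west) — crosses 180°.
Leg 5: +93.491° → +148.277°, shortest Δλ = 54.786° (east) — does not cross 180°.
Total crossings: 2.

2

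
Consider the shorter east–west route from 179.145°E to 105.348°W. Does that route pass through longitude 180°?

Naïve |-105.348 − 179.145| = 284.493° > 180°, so the shorter arc goes the other way round — across 180°.
Signed shortest Δλ = ((-105.348 − 179.145 + 180) mod 360) − 180 = 75.507°.
Going east by 75.507° from +179.145° passes through 180° before reaching -105.348°.

Yes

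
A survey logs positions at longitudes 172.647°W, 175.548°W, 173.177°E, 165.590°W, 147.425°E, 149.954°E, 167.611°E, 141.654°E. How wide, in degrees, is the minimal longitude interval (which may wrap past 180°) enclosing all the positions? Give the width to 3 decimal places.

52.756°

Sort the longitudes: -175.548°, -172.647°, -165.590°, +141.654°, +147.425°, +149.954°, +167.611°, +173.177°.
Eastward gaps between consecutive values (wrapping around): 2.901°, 7.057°, 307.244°, 5.771°, 2.529°, 17.657°, 5.566°, 11.275°.
Largest gap = 307.244° ⇒ minimal covering band is its complement: 360° − 307.244° = 52.756°.
Band runs from +141.654° eastward to -165.590°, crossing the antimeridian.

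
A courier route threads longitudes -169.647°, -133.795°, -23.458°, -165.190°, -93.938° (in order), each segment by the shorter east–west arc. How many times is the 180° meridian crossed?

Leg 1: -169.647° → -133.795°, shortest Δλ = 35.852° (east) — does not cross 180°.
Leg 2: -133.795° → -23.458°, shortest Δλ = 110.337° (east) — does not cross 180°.
Leg 3: -23.458° → -165.190°, shortest Δλ = -141.732° (west) — does not cross 180°.
Leg 4: -165.190° → -93.938°, shortest Δλ = 71.252° (east) — does not cross 180°.
Total crossings: 0.

0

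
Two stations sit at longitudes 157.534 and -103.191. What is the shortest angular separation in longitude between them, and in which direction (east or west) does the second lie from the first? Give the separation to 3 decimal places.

Raw difference: -103.191 − 157.534 = -260.725°.
Normalise into (−180°, 180°]: -260.725° + 360° = 99.275°.
Positive ⇒ the second point lies to the east; separation 99.275°.

99.275° east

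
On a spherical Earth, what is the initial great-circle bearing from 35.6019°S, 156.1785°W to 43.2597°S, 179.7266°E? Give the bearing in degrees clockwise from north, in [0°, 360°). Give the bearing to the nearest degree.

240°

Δλ = 179.7266 − -156.1785 = 335.9051°; wrapped into (−180°, 180°]: -24.0949°.
θ = atan2( sin Δλ · cos φ₂ , cos φ₁ · sin φ₂ − sin φ₁ · cos φ₂ · cos Δλ )
  = atan2(-0.29731, -0.17020) = -119.789° → normalised to [0°, 360°): 240.211°.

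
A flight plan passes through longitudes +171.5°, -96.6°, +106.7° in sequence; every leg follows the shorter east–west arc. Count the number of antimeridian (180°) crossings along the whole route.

Leg 1: +171.5° → -96.6°, shortest Δλ = 91.9° (east) — crosses 180°.
Leg 2: -96.6° → +106.7°, shortest Δλ = -156.7° (west) — crosses 180°.
Total crossings: 2.

2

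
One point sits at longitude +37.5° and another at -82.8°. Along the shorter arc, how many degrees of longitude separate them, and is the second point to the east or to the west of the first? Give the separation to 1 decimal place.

Raw difference: -82.8 − 37.5 = -120.3°.
Normalise into (−180°, 180°]: -120.3° stays -120.3°.
Negative ⇒ the second point lies to the west; separation 120.3°.

120.3° west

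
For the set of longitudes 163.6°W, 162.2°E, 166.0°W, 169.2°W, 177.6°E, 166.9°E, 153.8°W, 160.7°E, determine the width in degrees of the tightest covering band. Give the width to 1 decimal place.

45.5°

Sort the longitudes: -169.2°, -166.0°, -163.6°, -153.8°, +160.7°, +162.2°, +166.9°, +177.6°.
Eastward gaps between consecutive values (wrapping around): 3.2°, 2.4°, 9.8°, 314.5°, 1.5°, 4.7°, 10.7°, 13.2°.
Largest gap = 314.5° ⇒ minimal covering band is its complement: 360° − 314.5° = 45.5°.
Band runs from +160.7° eastward to -153.8°, crossing the antimeridian.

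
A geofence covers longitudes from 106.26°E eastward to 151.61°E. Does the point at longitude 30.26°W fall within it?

No

Band width going east from +106.26° to +151.61°: ((151.61 − 106.26) mod 360) = 45.35°.
Offset of -30.26° east of the west edge: ((-30.26 − 106.26) mod 360) = 223.48°.
223.48° > 45.35° ⇒ outside.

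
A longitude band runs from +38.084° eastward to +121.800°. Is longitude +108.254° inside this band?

Band width going east from +38.084° to +121.800°: ((121.800 − 38.084) mod 360) = 83.716°.
Offset of +108.254° east of the west edge: ((108.254 − 38.084) mod 360) = 70.170°.
70.170° ≤ 83.716° ⇒ inside.

Yes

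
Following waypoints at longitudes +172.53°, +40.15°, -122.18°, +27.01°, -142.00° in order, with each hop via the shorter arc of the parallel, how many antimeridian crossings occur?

Leg 1: +172.53° → +40.15°, shortest Δλ = -132.38° (west) — does not cross 180°.
Leg 2: +40.15° → -122.18°, shortest Δλ = -162.33° (west) — does not cross 180°.
Leg 3: -122.18° → +27.01°, shortest Δλ = 149.19° (east) — does not cross 180°.
Leg 4: +27.01° → -142.00°, shortest Δλ = -169.01° (west) — does not cross 180°.
Total crossings: 0.

0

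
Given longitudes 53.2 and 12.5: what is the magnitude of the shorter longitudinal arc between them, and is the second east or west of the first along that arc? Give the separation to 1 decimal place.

40.7° west

Raw difference: 12.5 − 53.2 = -40.7°.
Normalise into (−180°, 180°]: -40.7° stays -40.7°.
Negative ⇒ the second point lies to the west; separation 40.7°.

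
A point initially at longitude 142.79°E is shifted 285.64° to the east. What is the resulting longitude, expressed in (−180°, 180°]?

68.43°E

Start at +142.79°; shift +285.64° → +428.43°.
+428.43° lies outside (−180°, 180°]; subtract 360° → +68.43°.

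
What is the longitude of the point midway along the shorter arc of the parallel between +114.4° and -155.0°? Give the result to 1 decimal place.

Signed shortest Δλ from +114.4° to -155.0° is +90.6°.
Midpoint longitude = +114.4° + (+90.6°)/2 = +114.4° + 45.3° = +159.7°.
(The naïve average (+114.4 + -155.0)/2 = -20.3° is on the wrong side of the globe.)

+159.7°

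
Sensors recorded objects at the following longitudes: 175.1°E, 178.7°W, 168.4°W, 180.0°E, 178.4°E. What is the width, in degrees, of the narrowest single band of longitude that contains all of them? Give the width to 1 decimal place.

Sort the longitudes: -178.7°, -168.4°, +175.1°, +178.4°, +180.0°.
Eastward gaps between consecutive values (wrapping around): 10.3°, 343.5°, 3.3°, 1.6°, 1.3°.
Largest gap = 343.5° ⇒ minimal covering band is its complement: 360° − 343.5° = 16.5°.
Band runs from +175.1° eastward to -168.4°, crossing the antimeridian.

16.5°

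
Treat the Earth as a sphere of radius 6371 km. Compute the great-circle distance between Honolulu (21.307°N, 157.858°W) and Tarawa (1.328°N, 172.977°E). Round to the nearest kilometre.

3863 km

Δλ = 172.977 − -157.858 = 330.835°; wrapped into (−180°, 180°]: -29.165°.
Δφ = 1.328 − 21.307 = -19.979°.
a = sin²(Δφ/2) + cos φ₁ · cos φ₂ · sin²(Δλ/2) = 0.089132.
c = 2·atan2(√a, √(1−a)) = 0.60635 rad → d = 6371·c ≈ 3863.03 km.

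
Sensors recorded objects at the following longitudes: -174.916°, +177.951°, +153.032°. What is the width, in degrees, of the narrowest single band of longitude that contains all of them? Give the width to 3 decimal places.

Sort the longitudes: -174.916°, +153.032°, +177.951°.
Eastward gaps between consecutive values (wrapping around): 327.948°, 24.919°, 7.133°.
Largest gap = 327.948° ⇒ minimal covering band is its complement: 360° − 327.948° = 32.052°.
Band runs from +153.032° eastward to -174.916°, crossing the antimeridian.

32.052°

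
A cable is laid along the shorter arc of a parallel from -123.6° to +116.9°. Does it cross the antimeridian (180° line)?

Naïve |116.9 − -123.6| = 240.5° > 180°, so the shorter arc goes the other way round — across 180°.
Signed shortest Δλ = ((116.9 − -123.6 + 180) mod 360) − 180 = -119.5°.
Going west by 119.5° from -123.6° passes through 180° before reaching +116.9°.

Yes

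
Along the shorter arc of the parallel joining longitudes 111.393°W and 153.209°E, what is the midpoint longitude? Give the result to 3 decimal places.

159.092°W

Signed shortest Δλ from -111.393° to +153.209° is -95.398°.
Midpoint longitude = -111.393° + (-95.398°)/2 = -111.393° − 47.699° = -159.092°.
(The naïve average (-111.393 + +153.209)/2 = 20.908° is on the wrong side of the globe.)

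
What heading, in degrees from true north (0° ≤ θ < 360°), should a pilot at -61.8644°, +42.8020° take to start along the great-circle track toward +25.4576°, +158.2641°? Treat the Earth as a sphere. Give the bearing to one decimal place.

Δλ = 158.2641 − 42.8020 = 115.4621°.
θ = atan2( sin Δλ · cos φ₂ , cos φ₁ · sin φ₂ − sin φ₁ · cos φ₂ · cos Δλ )
  = atan2(0.81520, -0.13961) = 99.718° → normalised to [0°, 360°): 99.718°.

99.7°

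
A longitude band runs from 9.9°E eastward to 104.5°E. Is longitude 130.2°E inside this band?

No

Band width going east from +9.9° to +104.5°: ((104.5 − 9.9) mod 360) = 94.6°.
Offset of +130.2° east of the west edge: ((130.2 − 9.9) mod 360) = 120.3°.
120.3° > 94.6° ⇒ outside.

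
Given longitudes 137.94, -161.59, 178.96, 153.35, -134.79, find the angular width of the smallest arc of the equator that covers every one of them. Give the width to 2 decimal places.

87.27°

Sort the longitudes: -161.59°, -134.79°, +137.94°, +153.35°, +178.96°.
Eastward gaps between consecutive values (wrapping around): 26.80°, 272.73°, 15.41°, 25.61°, 19.45°.
Largest gap = 272.73° ⇒ minimal covering band is its complement: 360° − 272.73° = 87.27°.
Band runs from +137.94° eastward to -134.79°, crossing the antimeridian.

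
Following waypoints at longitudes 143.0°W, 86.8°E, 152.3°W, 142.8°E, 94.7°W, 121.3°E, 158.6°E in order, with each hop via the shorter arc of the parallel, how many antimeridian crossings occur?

Leg 1: -143.0° → +86.8°, shortest Δλ = -130.2° (west) — crosses 180°.
Leg 2: +86.8° → -152.3°, shortest Δλ = 120.9° (east) — crosses 180°.
Leg 3: -152.3° → +142.8°, shortest Δλ = -64.9° (west) — crosses 180°.
Leg 4: +142.8° → -94.7°, shortest Δλ = 122.5° (east) — crosses 180°.
Leg 5: -94.7° → +121.3°, shortest Δλ = -144.0° (west) — crosses 180°.
Leg 6: +121.3° → +158.6°, shortest Δλ = 37.3° (east) — does not cross 180°.
Total crossings: 5.

5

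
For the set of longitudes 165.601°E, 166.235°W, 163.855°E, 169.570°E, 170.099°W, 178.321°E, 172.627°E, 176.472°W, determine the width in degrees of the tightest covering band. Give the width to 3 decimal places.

29.910°

Sort the longitudes: -176.472°, -170.099°, -166.235°, +163.855°, +165.601°, +169.570°, +172.627°, +178.321°.
Eastward gaps between consecutive values (wrapping around): 6.373°, 3.864°, 330.090°, 1.746°, 3.969°, 3.057°, 5.694°, 5.207°.
Largest gap = 330.090° ⇒ minimal covering band is its complement: 360° − 330.090° = 29.910°.
Band runs from +163.855° eastward to -166.235°, crossing the antimeridian.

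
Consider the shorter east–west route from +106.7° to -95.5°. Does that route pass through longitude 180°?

Naïve |-95.5 − 106.7| = 202.2° > 180°, so the shorter arc goes the other way round — across 180°.
Signed shortest Δλ = ((-95.5 − 106.7 + 180) mod 360) − 180 = 157.8°.
Going east by 157.8° from +106.7° passes through 180° before reaching -95.5°.

Yes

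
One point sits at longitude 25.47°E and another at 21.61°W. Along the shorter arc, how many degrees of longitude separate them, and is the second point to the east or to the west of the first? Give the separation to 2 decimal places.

Raw difference: -21.61 − 25.47 = -47.08°.
Normalise into (−180°, 180°]: -47.08° stays -47.08°.
Negative ⇒ the second point lies to the west; separation 47.08°.

47.08° west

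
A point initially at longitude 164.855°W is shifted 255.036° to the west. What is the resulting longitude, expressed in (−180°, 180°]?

59.891°W

Start at -164.855°; shift −255.036° → -419.891°.
-419.891° lies outside (−180°, 180°]; add 360° → -59.891°.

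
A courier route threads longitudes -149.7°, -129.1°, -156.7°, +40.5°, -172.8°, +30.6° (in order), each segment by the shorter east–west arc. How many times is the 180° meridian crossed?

3

Leg 1: -149.7° → -129.1°, shortest Δλ = 20.6° (east) — does not cross 180°.
Leg 2: -129.1° → -156.7°, shortest Δλ = -27.6° (west) — does not cross 180°.
Leg 3: -156.7° → +40.5°, shortest Δλ = -162.8° (west) — crosses 180°.
Leg 4: +40.5° → -172.8°, shortest Δλ = 146.7° (east) — crosses 180°.
Leg 5: -172.8° → +30.6°, shortest Δλ = -156.6° (west) — crosses 180°.
Total crossings: 3.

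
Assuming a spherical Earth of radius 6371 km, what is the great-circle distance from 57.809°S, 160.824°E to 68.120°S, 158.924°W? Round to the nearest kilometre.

Δλ = -158.924 − 160.824 = -319.748°; wrapped into (−180°, 180°]: 40.252°.
Δφ = -68.120 − -57.809 = -10.311°.
a = sin²(Δφ/2) + cos φ₁ · cos φ₂ · sin²(Δλ/2) = 0.031580.
c = 2·atan2(√a, √(1−a)) = 0.35731 rad → d = 6371·c ≈ 2276.45 km.

2276 km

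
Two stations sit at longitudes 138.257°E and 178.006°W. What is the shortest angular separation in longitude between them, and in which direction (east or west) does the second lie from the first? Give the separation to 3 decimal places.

43.737° east

Raw difference: -178.006 − 138.257 = -316.263°.
Normalise into (−180°, 180°]: -316.263° + 360° = 43.737°.
Positive ⇒ the second point lies to the east; separation 43.737°.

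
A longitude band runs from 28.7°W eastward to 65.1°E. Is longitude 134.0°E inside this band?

Band width going east from -28.7° to +65.1°: ((65.1 − -28.7) mod 360) = 93.8°.
Offset of +134.0° east of the west edge: ((134.0 − -28.7) mod 360) = 162.7°.
162.7° > 93.8° ⇒ outside.

No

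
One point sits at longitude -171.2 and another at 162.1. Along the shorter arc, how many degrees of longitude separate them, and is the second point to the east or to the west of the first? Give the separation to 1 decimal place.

26.7° west

Raw difference: 162.1 − -171.2 = 333.3°.
Normalise into (−180°, 180°]: 333.3° − 360° = -26.7°.
Negative ⇒ the second point lies to the west; separation 26.7°.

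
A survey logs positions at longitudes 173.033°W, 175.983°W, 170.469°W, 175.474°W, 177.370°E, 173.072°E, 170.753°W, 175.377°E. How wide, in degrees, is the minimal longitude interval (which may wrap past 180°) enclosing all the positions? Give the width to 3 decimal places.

Sort the longitudes: -175.983°, -175.474°, -173.033°, -170.753°, -170.469°, +173.072°, +175.377°, +177.370°.
Eastward gaps between consecutive values (wrapping around): 0.509°, 2.441°, 2.280°, 0.284°, 343.541°, 2.305°, 1.993°, 6.647°.
Largest gap = 343.541° ⇒ minimal covering band is its complement: 360° − 343.541° = 16.459°.
Band runs from +173.072° eastward to -170.469°, crossing the antimeridian.

16.459°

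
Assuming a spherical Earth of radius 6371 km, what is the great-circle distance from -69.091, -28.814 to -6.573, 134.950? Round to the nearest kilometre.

11509 km

Δλ = 134.950 − -28.814 = 163.764°.
Δφ = -6.573 − -69.091 = 62.518°.
a = sin²(Δφ/2) + cos φ₁ · cos φ₂ · sin²(Δλ/2) = 0.616734.
c = 2·atan2(√a, √(1−a)) = 1.80644 rad → d = 6371·c ≈ 11508.82 km.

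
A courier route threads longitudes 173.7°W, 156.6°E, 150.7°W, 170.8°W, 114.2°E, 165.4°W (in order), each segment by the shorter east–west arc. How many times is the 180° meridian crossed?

Leg 1: -173.7° → +156.6°, shortest Δλ = -29.7° (west) — crosses 180°.
Leg 2: +156.6° → -150.7°, shortest Δλ = 52.7° (east) — crosses 180°.
Leg 3: -150.7° → -170.8°, shortest Δλ = -20.1° (west) — does not cross 180°.
Leg 4: -170.8° → +114.2°, shortest Δλ = -75.0° (west) — crosses 180°.
Leg 5: +114.2° → -165.4°, shortest Δλ = 80.4° (east) — crosses 180°.
Total crossings: 4.

4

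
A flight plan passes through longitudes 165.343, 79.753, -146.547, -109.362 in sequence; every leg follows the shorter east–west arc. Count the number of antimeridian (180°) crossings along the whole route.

Leg 1: +165.343° → +79.753°, shortest Δλ = -85.59° (west) — does not cross 180°.
Leg 2: +79.753° → -146.547°, shortest Δλ = 133.7° (east) — crosses 180°.
Leg 3: -146.547° → -109.362°, shortest Δλ = 37.185° (east) — does not cross 180°.
Total crossings: 1.

1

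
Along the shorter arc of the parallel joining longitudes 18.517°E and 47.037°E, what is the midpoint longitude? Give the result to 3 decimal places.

Signed shortest Δλ from +18.517° to +47.037° is +28.520°.
Midpoint longitude = +18.517° + (+28.520°)/2 = +18.517° + 14.260° = +32.777°.

32.777°E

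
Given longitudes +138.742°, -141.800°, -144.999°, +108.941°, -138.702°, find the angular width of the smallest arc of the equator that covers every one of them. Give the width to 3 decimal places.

Sort the longitudes: -144.999°, -141.800°, -138.702°, +108.941°, +138.742°.
Eastward gaps between consecutive values (wrapping around): 3.199°, 3.098°, 247.643°, 29.801°, 76.259°.
Largest gap = 247.643° ⇒ minimal covering band is its complement: 360° − 247.643° = 112.357°.
Band runs from +108.941° eastward to -138.702°, crossing the antimeridian.

112.357°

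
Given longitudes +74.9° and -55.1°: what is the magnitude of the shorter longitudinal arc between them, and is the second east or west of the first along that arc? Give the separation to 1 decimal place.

Raw difference: -55.1 − 74.9 = -130.0°.
Normalise into (−180°, 180°]: -130.0° stays -130.0°.
Negative ⇒ the second point lies to the west; separation 130.0°.

130.0° west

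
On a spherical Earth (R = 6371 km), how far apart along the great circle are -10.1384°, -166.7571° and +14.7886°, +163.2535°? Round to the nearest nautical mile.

2329 nmi

Δλ = 163.2535 − -166.7571 = 330.0106°; wrapped into (−180°, 180°]: -29.9894°.
Δφ = 14.7886 − -10.1384 = 24.9270°.
a = sin²(Δφ/2) + cos φ₁ · cos φ₂ · sin²(Δλ/2) = 0.110290.
c = 2·atan2(√a, √(1−a)) = 0.67706 rad → d = 6371·c ≈ 4313.53 km ≈ 2329.12 nmi.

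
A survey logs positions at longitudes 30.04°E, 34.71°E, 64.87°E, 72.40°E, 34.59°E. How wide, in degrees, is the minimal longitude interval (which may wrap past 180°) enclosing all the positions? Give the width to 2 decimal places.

42.36°

Sort the longitudes: +30.04°, +34.59°, +34.71°, +64.87°, +72.40°.
Eastward gaps between consecutive values (wrapping around): 4.55°, 0.12°, 30.16°, 7.53°, 317.64°.
Largest gap = 317.64° ⇒ minimal covering band is its complement: 360° − 317.64° = 42.36°.
Band runs from +30.04° eastward to +72.40°.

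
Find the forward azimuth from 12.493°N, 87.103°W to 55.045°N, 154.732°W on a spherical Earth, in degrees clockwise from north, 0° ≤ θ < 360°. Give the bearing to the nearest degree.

Δλ = -154.732 − -87.103 = -67.629°.
θ = atan2( sin Δλ · cos φ₂ , cos φ₁ · sin φ₂ − sin φ₁ · cos φ₂ · cos Δλ )
  = atan2(-0.52981, 0.75303) = -35.129° → normalised to [0°, 360°): 324.871°.

325°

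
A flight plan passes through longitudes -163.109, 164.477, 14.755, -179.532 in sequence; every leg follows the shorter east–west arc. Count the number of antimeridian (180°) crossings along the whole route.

2

Leg 1: -163.109° → +164.477°, shortest Δλ = -32.414° (west) — crosses 180°.
Leg 2: +164.477° → +14.755°, shortest Δλ = -149.722° (west) — does not cross 180°.
Leg 3: +14.755° → -179.532°, shortest Δλ = 165.713° (east) — crosses 180°.
Total crossings: 2.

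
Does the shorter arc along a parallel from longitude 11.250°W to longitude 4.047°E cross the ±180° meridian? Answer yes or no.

No

Signed shortest Δλ = ((4.047 − -11.250 + 180) mod 360) − 180 = 15.297°.
Going east by 15.297° from -11.250° reaches +4.047° without touching 180°.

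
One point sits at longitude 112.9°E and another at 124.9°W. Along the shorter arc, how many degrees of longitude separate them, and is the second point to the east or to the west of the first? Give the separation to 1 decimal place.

Raw difference: -124.9 − 112.9 = -237.8°.
Normalise into (−180°, 180°]: -237.8° + 360° = 122.2°.
Positive ⇒ the second point lies to the east; separation 122.2°.

122.2° east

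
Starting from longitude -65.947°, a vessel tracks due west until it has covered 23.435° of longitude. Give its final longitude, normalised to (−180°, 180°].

-89.382°

Start at -65.947°; shift −23.435° → -89.382°.
-89.382° already lies in (−180°, 180°].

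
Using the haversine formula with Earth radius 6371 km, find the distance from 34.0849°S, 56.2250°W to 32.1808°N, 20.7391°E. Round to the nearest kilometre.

Δλ = 20.7391 − -56.2250 = 76.9641°.
Δφ = 32.1808 − -34.0849 = 66.2657°.
a = sin²(Δφ/2) + cos φ₁ · cos φ₂ · sin²(Δλ/2) = 0.570182.
c = 2·atan2(√a, √(1−a)) = 1.71163 rad → d = 6371·c ≈ 10904.76 km.

10905 km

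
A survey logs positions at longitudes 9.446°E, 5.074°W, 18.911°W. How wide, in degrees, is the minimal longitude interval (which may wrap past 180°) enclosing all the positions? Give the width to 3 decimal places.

Sort the longitudes: -18.911°, -5.074°, +9.446°.
Eastward gaps between consecutive values (wrapping around): 13.837°, 14.520°, 331.643°.
Largest gap = 331.643° ⇒ minimal covering band is its complement: 360° − 331.643° = 28.357°.
Band runs from -18.911° eastward to +9.446°.

28.357°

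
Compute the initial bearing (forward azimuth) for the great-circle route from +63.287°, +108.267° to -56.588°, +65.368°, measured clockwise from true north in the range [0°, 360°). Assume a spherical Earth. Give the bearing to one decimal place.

207.0°

Δλ = 65.368 − 108.267 = -42.899°.
θ = atan2( sin Δλ · cos φ₂ , cos φ₁ · sin φ₂ − sin φ₁ · cos φ₂ · cos Δλ )
  = atan2(-0.37484, -0.73556) = -152.997° → normalised to [0°, 360°): 207.003°.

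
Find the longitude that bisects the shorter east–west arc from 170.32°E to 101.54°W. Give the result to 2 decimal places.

145.61°W

Signed shortest Δλ from +170.32° to -101.54° is +88.14°.
Midpoint longitude = +170.32° + (+88.14°)/2 = +170.32° + 44.07° = +214.39°.
Normalise into (−180°, 180°]: -145.61°.
(The naïve average (+170.32 + -101.54)/2 = 34.39° is on the wrong side of the globe.)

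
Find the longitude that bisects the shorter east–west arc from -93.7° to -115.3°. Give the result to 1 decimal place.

Signed shortest Δλ from -93.7° to -115.3° is -21.6°.
Midpoint longitude = -93.7° + (-21.6°)/2 = -93.7° − 10.8° = -104.5°.

-104.5°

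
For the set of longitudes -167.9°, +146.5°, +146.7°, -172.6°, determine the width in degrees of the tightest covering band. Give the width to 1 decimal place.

45.6°

Sort the longitudes: -172.6°, -167.9°, +146.5°, +146.7°.
Eastward gaps between consecutive values (wrapping around): 4.7°, 314.4°, 0.2°, 40.7°.
Largest gap = 314.4° ⇒ minimal covering band is its complement: 360° − 314.4° = 45.6°.
Band runs from +146.5° eastward to -167.9°, crossing the antimeridian.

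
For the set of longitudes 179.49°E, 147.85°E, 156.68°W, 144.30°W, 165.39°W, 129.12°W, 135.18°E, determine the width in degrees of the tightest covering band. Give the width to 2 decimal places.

95.70°

Sort the longitudes: -165.39°, -156.68°, -144.30°, -129.12°, +135.18°, +147.85°, +179.49°.
Eastward gaps between consecutive values (wrapping around): 8.71°, 12.38°, 15.18°, 264.30°, 12.67°, 31.64°, 15.12°.
Largest gap = 264.30° ⇒ minimal covering band is its complement: 360° − 264.30° = 95.70°.
Band runs from +135.18° eastward to -129.12°, crossing the antimeridian.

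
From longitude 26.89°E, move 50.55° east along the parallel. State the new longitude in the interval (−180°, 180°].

Start at +26.89°; shift +50.55° → +77.44°.
+77.44° already lies in (−180°, 180°].

77.44°E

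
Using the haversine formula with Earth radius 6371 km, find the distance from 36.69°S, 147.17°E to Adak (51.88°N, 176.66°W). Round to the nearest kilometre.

10457 km

Δλ = -176.66 − 147.17 = -323.83°; wrapped into (−180°, 180°]: 36.17°.
Δφ = 51.88 − -36.69 = 88.57°.
a = sin²(Δφ/2) + cos φ₁ · cos φ₂ · sin²(Δλ/2) = 0.535224.
c = 2·atan2(√a, √(1−a)) = 1.64130 rad → d = 6371·c ≈ 10456.74 km.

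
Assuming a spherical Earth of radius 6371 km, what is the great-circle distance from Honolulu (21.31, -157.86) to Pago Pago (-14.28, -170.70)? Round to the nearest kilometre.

Δλ = -170.70 − -157.86 = -12.84°.
Δφ = -14.28 − 21.31 = -35.59°.
a = sin²(Δφ/2) + cos φ₁ · cos φ₂ · sin²(Δλ/2) = 0.104687.
c = 2·atan2(√a, √(1−a)) = 0.65897 rad → d = 6371·c ≈ 4198.27 km.

4198 km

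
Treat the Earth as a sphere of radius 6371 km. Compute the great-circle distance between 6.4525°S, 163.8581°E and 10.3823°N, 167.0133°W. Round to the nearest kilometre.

Δλ = -167.0133 − 163.8581 = -330.8714°; wrapped into (−180°, 180°]: 29.1286°.
Δφ = 10.3823 − -6.4525 = 16.8348°.
a = sin²(Δφ/2) + cos φ₁ · cos φ₂ · sin²(Δλ/2) = 0.083234.
c = 2·atan2(√a, √(1−a)) = 0.58533 rad → d = 6371·c ≈ 3729.11 km.

3729 km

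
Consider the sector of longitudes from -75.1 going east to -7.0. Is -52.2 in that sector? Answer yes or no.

Band width going east from -75.1° to -7.0°: ((-7.0 − -75.1) mod 360) = 68.1°.
Offset of -52.2° east of the west edge: ((-52.2 − -75.1) mod 360) = 22.9°.
22.9° ≤ 68.1° ⇒ inside.

Yes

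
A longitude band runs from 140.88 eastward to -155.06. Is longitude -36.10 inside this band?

Band width going east from +140.88° to -155.06°: ((-155.06 − 140.88) mod 360) = 64.06°.
Offset of -36.10° east of the west edge: ((-36.10 − 140.88) mod 360) = 183.02°.
183.02° > 64.06° ⇒ outside.

No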